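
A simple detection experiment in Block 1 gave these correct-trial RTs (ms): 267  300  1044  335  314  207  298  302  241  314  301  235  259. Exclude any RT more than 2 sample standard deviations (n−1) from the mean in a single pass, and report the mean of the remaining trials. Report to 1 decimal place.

281.1 ms

n = 13, ΣRT = 4417, M = 339.769
Σ(x−M)² = 553726.31; s = √(553726.31/12) = 214.811
Cutoffs: 339.769 ± 2·214.811 → [-89.9, 769.4]
Outside: 1044 → excluded.
Retained (n=12): Σ = 3373, mean = 3373/12 = 281.083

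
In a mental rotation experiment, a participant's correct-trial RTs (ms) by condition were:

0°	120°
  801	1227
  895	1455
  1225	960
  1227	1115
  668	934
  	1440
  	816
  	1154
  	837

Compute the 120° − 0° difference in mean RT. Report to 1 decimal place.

141.0 ms

M(0°) = 4816/5 = 963.200
M(120°) = 9938/9 = 1104.222
Difference = 1104.222 − 963.200 = 141.022 ms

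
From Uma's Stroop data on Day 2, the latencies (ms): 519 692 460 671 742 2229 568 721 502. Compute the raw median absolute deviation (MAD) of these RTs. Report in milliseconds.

Sorted: 460, 502, 519, 568, 671, 692, 721, 742, 2229 → median = 671
|x − 671|: 152, 21, 211, 0, 71, 1558, 103, 50, 169
Sorted deviations: 0, 21, 50, 71, 103, 152, 169, 211, 1558 → MAD = 103

103 ms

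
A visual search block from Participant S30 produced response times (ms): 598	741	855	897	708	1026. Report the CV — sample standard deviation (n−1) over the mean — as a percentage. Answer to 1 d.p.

n = 6, Σ = 4825, M = 804.1667
Σ(x−M)² = 116154.833; s = √(116154.833/5) = 152.4171
CV = 152.4171 / 804.1667 = 0.18953 = 18.953%

19.0%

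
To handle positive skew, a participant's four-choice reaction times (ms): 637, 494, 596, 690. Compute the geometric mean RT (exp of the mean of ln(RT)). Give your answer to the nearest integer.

ln(RT): 6.4568, 6.2025, 6.3902, 6.5367
Mean ln(RT) = 25.5862/4 = 6.39656
Geometric mean = exp(6.39656) = 599.78 ms

600 ms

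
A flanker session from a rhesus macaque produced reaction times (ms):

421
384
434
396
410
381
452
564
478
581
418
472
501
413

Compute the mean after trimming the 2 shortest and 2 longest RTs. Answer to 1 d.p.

439.5 ms

Sorted: 381, 384, 396, 410, 413, 418, 421, 434, 452, 472, 478, 501, 564, 581
Drop lowest 2 (381, 384) and highest 2 (564, 581)
Remaining (n=10): Σ = 4395, mean = 4395/10 = 439.500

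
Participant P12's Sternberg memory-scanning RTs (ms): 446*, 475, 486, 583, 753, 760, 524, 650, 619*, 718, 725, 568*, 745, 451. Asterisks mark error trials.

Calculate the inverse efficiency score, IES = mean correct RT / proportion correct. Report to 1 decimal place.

794.9 ms

Correct trials (n=11): 475, 486, 583, 753, 760, 524, 650, 718, 725, 745, 451
Mean correct RT = 6870/11 = 624.5455 ms
Proportion correct = 11/14
IES = 624.5455 / (11/14) = 794.876 ms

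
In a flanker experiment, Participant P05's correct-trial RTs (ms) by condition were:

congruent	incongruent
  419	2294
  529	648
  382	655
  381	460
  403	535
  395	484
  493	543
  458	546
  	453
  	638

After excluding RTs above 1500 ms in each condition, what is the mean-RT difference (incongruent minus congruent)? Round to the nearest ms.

incongruent: exclude 2294
M(congruent) = 3460/8 = 432.500
M(incongruent) = 4962/9 = 551.333
Difference = 551.333 − 432.500 = 118.833 ms

119 ms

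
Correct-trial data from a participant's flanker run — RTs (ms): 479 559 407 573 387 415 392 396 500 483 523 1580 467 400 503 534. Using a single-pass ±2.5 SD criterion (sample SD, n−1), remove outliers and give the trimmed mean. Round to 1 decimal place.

467.9 ms

n = 16, ΣRT = 8598, M = 537.375
Σ(x−M)² = 1217495.75; s = √(1217495.75/15) = 284.897
Cutoffs: 537.375 ± 2.5·284.897 → [-174.9, 1249.6]
Outside: 1580 → excluded.
Retained (n=15): Σ = 7018, mean = 7018/15 = 467.867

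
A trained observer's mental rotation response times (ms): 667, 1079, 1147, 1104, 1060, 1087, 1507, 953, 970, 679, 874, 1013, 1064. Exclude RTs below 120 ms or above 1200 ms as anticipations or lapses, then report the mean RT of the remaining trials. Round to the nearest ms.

Excluded: 1507
Retained (n=12): Σ = 11697
Mean = 11697/12 = 974.7500

975 ms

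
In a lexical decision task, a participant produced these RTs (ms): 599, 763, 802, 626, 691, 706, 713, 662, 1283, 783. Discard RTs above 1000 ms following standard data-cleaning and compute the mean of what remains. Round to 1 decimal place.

705.0 ms

Excluded: 1283
Retained (n=9): Σ = 6345
Mean = 6345/9 = 705.0000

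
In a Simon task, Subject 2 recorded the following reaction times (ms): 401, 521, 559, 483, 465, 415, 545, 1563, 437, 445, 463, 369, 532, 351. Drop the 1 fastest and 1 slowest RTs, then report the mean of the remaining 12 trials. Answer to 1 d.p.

469.6 ms

Sorted: 351, 369, 401, 415, 437, 445, 463, 465, 483, 521, 532, 545, 559, 1563
Drop lowest 1 (351) and highest 1 (1563)
Remaining (n=12): Σ = 5635, mean = 5635/12 = 469.583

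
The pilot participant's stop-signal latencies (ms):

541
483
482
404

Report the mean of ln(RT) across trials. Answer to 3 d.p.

ln(RT): 6.2934, 6.1800, 6.1779, 6.0014
Σ ln(RT) = 24.6528
Mean = 24.6528/4 = 6.16320

6.163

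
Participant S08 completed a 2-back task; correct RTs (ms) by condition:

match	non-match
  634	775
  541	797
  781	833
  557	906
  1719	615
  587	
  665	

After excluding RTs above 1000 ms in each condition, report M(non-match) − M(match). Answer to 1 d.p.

157.7 ms

match: exclude 1719
M(match) = 3765/6 = 627.500
M(non-match) = 3926/5 = 785.200
Difference = 785.200 − 627.500 = 157.700 ms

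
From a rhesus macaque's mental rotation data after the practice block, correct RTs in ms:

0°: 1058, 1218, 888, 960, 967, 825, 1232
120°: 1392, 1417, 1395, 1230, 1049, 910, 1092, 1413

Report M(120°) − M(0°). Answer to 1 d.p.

M(0°) = 7148/7 = 1021.143
M(120°) = 9898/8 = 1237.250
Difference = 1237.250 − 1021.143 = 216.107 ms

216.1 ms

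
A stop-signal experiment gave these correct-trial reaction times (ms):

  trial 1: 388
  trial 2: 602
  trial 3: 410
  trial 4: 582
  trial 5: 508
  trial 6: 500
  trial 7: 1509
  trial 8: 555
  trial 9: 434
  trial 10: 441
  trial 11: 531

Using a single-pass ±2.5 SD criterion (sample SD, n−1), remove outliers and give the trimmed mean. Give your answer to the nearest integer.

n = 11, ΣRT = 6460, M = 587.273
Σ(x−M)² = 983958.18; s = √(983958.18/10) = 313.681
Cutoffs: 587.273 ± 2.5·313.681 → [-196.9, 1371.5]
Outside: 1509 → excluded.
Retained (n=10): Σ = 4951, mean = 4951/10 = 495.100

495 ms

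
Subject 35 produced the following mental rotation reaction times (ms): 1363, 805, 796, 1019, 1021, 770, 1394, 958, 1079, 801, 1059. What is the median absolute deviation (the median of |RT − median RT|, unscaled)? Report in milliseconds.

Sorted: 770, 796, 801, 805, 958, 1019, 1021, 1059, 1079, 1363, 1394 → median = 1019
|x − 1019|: 344, 214, 223, 0, 2, 249, 375, 61, 60, 218, 40
Sorted deviations: 0, 2, 40, 60, 61, 214, 218, 223, 249, 344, 375 → MAD = 214

214 ms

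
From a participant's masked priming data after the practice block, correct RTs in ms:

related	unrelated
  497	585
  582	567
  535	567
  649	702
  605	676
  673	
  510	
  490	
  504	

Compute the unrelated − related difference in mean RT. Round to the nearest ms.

M(related) = 5045/9 = 560.556
M(unrelated) = 3097/5 = 619.400
Difference = 619.400 − 560.556 = 58.844 ms

59 ms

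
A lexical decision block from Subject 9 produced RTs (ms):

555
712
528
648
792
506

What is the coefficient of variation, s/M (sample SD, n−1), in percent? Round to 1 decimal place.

n = 6, Σ = 3741, M = 623.5000
Σ(x−M)² = 64443.500; s = √(64443.500/5) = 113.5284
CV = 113.5284 / 623.5000 = 0.18208 = 18.208%

18.2%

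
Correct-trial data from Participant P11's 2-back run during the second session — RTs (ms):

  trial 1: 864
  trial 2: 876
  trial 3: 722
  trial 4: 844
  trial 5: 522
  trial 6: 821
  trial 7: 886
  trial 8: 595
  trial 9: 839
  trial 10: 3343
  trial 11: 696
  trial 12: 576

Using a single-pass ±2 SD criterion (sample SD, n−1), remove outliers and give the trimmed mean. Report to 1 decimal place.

749.2 ms

n = 12, ΣRT = 11584, M = 965.333
Σ(x−M)² = 6346378.67; s = √(6346378.67/11) = 759.568
Cutoffs: 965.333 ± 2·759.568 → [-553.8, 2484.5]
Outside: 3343 → excluded.
Retained (n=11): Σ = 8241, mean = 8241/11 = 749.182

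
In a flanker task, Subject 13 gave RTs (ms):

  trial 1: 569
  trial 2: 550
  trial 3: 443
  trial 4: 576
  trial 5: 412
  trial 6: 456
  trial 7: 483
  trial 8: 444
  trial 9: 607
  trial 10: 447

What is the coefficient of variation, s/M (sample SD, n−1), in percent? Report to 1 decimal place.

n = 10, Σ = 4987, M = 498.7000
Σ(x−M)² = 43632.100; s = √(43632.100/9) = 69.6277
CV = 69.6277 / 498.7000 = 0.13962 = 13.962%

14.0%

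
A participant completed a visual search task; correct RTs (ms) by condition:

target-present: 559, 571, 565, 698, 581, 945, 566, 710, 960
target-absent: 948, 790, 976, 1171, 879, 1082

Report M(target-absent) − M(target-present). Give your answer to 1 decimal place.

290.4 ms

M(target-present) = 6155/9 = 683.889
M(target-absent) = 5846/6 = 974.333
Difference = 974.333 − 683.889 = 290.444 ms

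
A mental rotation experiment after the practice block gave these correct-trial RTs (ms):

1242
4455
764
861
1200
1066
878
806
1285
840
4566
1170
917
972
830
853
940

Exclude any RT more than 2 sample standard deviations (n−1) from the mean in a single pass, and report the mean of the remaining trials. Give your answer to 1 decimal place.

974.9 ms

n = 17, ΣRT = 23645, M = 1390.882
Σ(x−M)² = 22483931.76; s = √(22483931.76/16) = 1185.431
Cutoffs: 1390.882 ± 2·1185.431 → [-980.0, 3761.7]
Outside: 4455, 4566 → excluded.
Retained (n=15): Σ = 14624, mean = 14624/15 = 974.933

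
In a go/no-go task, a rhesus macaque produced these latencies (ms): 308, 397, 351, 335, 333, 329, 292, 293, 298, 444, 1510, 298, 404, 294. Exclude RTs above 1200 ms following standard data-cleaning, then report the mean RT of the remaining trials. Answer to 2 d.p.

336.62 ms

Excluded: 1510
Retained (n=13): Σ = 4376
Mean = 4376/13 = 336.6154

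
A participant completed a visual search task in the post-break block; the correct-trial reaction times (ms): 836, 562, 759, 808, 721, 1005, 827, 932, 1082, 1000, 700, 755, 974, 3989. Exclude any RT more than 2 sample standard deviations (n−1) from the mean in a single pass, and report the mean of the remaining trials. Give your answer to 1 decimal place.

n = 14, ΣRT = 14950, M = 1067.857
Σ(x−M)² = 9453185.71; s = √(9453185.71/13) = 852.742
Cutoffs: 1067.857 ± 2·852.742 → [-637.6, 2773.3]
Outside: 3989 → excluded.
Retained (n=13): Σ = 10961, mean = 10961/13 = 843.154

843.2 ms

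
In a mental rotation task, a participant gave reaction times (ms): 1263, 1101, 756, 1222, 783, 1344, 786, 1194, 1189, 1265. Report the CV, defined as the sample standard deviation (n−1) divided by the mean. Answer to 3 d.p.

n = 10, Σ = 10903, M = 1090.3000
Σ(x−M)² = 461452.100; s = √(461452.100/9) = 226.4342
CV = 226.4342 / 1090.3000 = 0.20768

0.208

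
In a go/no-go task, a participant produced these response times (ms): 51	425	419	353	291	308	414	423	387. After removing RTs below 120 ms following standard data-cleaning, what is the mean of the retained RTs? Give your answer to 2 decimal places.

377.50 ms

Excluded: 51
Retained (n=8): Σ = 3020
Mean = 3020/8 = 377.5000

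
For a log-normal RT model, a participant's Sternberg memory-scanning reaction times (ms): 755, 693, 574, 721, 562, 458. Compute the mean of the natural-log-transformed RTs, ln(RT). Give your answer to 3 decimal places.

6.427

ln(RT): 6.6267, 6.5410, 6.3526, 6.5806, 6.3315, 6.1269
Σ ln(RT) = 38.5594
Mean = 38.5594/6 = 6.42656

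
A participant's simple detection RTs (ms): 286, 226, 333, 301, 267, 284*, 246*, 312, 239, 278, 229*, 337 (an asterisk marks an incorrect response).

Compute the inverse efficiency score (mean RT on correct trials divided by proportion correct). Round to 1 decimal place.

382.1 ms

Correct trials (n=9): 286, 226, 333, 301, 267, 312, 239, 278, 337
Mean correct RT = 2579/9 = 286.5556 ms
Proportion correct = 9/12
IES = 286.5556 / (9/12) = 382.074 ms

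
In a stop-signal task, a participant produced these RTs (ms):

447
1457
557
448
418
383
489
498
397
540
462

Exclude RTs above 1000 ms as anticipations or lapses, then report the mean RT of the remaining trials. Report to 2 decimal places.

Excluded: 1457
Retained (n=10): Σ = 4639
Mean = 4639/10 = 463.9000

463.90 ms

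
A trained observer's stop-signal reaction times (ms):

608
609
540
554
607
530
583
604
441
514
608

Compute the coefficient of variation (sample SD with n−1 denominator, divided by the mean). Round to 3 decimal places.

0.096

n = 11, Σ = 6198, M = 563.4545
Σ(x−M)² = 29164.727; s = √(29164.727/10) = 54.0044
CV = 54.0044 / 563.4545 = 0.09585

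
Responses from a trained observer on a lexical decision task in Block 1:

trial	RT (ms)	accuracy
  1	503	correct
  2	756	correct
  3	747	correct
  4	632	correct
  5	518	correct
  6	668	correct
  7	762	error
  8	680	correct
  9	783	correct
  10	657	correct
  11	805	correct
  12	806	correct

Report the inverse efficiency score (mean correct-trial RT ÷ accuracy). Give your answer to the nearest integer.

749 ms

Correct trials (n=11): 503, 756, 747, 632, 518, 668, 680, 783, 657, 805, 806
Mean correct RT = 7555/11 = 686.8182 ms
Proportion correct = 11/12
IES = 686.8182 / (11/12) = 749.256 ms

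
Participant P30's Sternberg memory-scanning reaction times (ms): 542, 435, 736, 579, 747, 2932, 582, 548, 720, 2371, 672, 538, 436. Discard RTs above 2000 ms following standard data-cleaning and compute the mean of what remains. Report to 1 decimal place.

594.1 ms

Excluded: 2371, 2932
Retained (n=11): Σ = 6535
Mean = 6535/11 = 594.0909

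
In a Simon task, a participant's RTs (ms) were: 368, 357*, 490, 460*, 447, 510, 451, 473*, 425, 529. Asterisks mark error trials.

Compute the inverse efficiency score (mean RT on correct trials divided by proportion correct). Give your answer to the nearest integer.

657 ms

Correct trials (n=7): 368, 490, 447, 510, 451, 425, 529
Mean correct RT = 3220/7 = 460.0000 ms
Proportion correct = 7/10
IES = 460.0000 / (7/10) = 657.143 ms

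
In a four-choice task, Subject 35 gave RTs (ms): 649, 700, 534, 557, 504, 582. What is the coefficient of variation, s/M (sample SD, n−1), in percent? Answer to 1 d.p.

12.6%

n = 6, Σ = 3526, M = 587.6667
Σ(x−M)² = 27233.333; s = √(27233.333/5) = 73.8015
CV = 73.8015 / 587.6667 = 0.12558 = 12.558%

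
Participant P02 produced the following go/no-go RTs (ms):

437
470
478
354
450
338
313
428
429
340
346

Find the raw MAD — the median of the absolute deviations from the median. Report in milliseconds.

Sorted: 313, 338, 340, 346, 354, 428, 429, 437, 450, 470, 478 → median = 428
|x − 428|: 9, 42, 50, 74, 22, 90, 115, 0, 1, 88, 82
Sorted deviations: 0, 1, 9, 22, 42, 50, 74, 82, 88, 90, 115 → MAD = 50

50 ms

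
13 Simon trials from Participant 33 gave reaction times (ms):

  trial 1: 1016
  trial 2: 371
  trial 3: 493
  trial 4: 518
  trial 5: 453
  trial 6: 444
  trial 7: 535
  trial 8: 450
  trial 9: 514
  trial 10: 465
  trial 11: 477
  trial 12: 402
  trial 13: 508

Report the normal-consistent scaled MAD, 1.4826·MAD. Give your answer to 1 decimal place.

Sorted: 371, 402, 444, 450, 453, 465, 477, 493, 508, 514, 518, 535, 1016 → median = 477
|x − 477| sorted: 0, 12, 16, 24, 27, 31, 33, 37, 41, 58, 75, 106, 539 → MAD = 33
Robust SD ≈ 1.4826 × 33 = 48.926

48.9 ms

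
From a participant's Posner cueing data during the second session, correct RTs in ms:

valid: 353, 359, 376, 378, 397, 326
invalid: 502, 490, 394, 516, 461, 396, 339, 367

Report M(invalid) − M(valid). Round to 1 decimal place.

68.3 ms

M(valid) = 2189/6 = 364.833
M(invalid) = 3465/8 = 433.125
Difference = 433.125 − 364.833 = 68.292 ms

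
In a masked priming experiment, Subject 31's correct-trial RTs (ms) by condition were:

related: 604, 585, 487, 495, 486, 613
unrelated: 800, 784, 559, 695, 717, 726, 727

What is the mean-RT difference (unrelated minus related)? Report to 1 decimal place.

170.4 ms

M(related) = 3270/6 = 545.000
M(unrelated) = 5008/7 = 715.429
Difference = 715.429 − 545.000 = 170.429 ms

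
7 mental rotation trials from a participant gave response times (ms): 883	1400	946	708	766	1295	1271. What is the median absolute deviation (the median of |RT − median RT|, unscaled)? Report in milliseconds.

238 ms

Sorted: 708, 766, 883, 946, 1271, 1295, 1400 → median = 946
|x − 946|: 63, 454, 0, 238, 180, 349, 325
Sorted deviations: 0, 63, 180, 238, 325, 349, 454 → MAD = 238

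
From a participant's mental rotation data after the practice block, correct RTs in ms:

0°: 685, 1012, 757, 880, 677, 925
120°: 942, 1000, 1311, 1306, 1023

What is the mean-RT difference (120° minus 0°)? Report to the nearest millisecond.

294 ms

M(0°) = 4936/6 = 822.667
M(120°) = 5582/5 = 1116.400
Difference = 1116.400 − 822.667 = 293.733 ms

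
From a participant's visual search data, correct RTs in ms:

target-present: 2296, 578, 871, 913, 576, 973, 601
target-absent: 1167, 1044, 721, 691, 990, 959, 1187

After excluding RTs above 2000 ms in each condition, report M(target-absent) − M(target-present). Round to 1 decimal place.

213.6 ms

target-present: exclude 2296
M(target-present) = 4512/6 = 752.000
M(target-absent) = 6759/7 = 965.571
Difference = 965.571 − 752.000 = 213.571 ms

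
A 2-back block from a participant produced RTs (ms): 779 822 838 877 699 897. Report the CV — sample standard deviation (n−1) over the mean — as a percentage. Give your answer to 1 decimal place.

n = 6, Σ = 4912, M = 818.6667
Σ(x−M)² = 25817.333; s = √(25817.333/5) = 71.8573
CV = 71.8573 / 818.6667 = 0.08777 = 8.777%

8.8%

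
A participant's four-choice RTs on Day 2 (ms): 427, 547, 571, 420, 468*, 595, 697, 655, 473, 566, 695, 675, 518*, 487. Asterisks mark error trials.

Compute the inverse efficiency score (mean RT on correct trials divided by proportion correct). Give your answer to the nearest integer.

662 ms

Correct trials (n=12): 427, 547, 571, 420, 595, 697, 655, 473, 566, 695, 675, 487
Mean correct RT = 6808/12 = 567.3333 ms
Proportion correct = 12/14
IES = 567.3333 / (12/14) = 661.889 ms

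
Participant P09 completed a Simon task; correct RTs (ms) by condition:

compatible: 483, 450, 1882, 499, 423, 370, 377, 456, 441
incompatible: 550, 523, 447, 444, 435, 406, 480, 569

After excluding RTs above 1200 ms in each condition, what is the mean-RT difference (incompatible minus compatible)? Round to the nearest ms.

44 ms

compatible: exclude 1882
M(compatible) = 3499/8 = 437.375
M(incompatible) = 3854/8 = 481.750
Difference = 481.750 − 437.375 = 44.375 ms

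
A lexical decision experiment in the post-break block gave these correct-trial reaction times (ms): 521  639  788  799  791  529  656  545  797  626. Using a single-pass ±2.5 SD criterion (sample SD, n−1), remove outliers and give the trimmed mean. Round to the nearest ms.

n = 10, ΣRT = 6691, M = 669.100
Σ(x−M)² = 122126.90; s = √(122126.90/9) = 116.489
Cutoffs: 669.100 ± 2.5·116.489 → [377.9, 960.3]
No RTs fall outside the cutoffs; all 10 retained. Mean = 6691/10 = 669.100

669 ms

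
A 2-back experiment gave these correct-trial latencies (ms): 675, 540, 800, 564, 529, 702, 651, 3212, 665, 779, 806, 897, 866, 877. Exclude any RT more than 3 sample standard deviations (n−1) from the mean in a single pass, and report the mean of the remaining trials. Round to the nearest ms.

n = 14, ΣRT = 12563, M = 897.357
Σ(x−M)² = 5967609.21; s = √(5967609.21/13) = 677.530
Cutoffs: 897.357 ± 3·677.530 → [-1135.2, 2929.9]
Outside: 3212 → excluded.
Retained (n=13): Σ = 9351, mean = 9351/13 = 719.308

719 ms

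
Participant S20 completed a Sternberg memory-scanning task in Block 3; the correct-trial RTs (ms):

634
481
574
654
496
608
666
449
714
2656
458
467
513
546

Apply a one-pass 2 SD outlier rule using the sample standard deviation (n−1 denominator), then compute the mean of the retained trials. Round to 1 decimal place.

n = 14, ΣRT = 9916, M = 708.286
Σ(x−M)² = 4181254.86; s = √(4181254.86/13) = 567.129
Cutoffs: 708.286 ± 2·567.129 → [-426.0, 1842.5]
Outside: 2656 → excluded.
Retained (n=13): Σ = 7260, mean = 7260/13 = 558.462

558.5 ms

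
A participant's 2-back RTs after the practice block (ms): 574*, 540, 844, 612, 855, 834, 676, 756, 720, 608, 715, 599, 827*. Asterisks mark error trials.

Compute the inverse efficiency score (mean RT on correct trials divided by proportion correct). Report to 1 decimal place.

833.6 ms

Correct trials (n=11): 540, 844, 612, 855, 834, 676, 756, 720, 608, 715, 599
Mean correct RT = 7759/11 = 705.3636 ms
Proportion correct = 11/13
IES = 705.3636 / (11/13) = 833.612 ms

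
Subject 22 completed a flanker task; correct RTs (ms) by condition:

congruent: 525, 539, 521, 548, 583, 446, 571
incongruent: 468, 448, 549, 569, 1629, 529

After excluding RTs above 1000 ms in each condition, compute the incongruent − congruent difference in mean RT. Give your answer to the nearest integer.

-21 ms

incongruent: exclude 1629
M(congruent) = 3733/7 = 533.286
M(incongruent) = 2563/5 = 512.600
Difference = 512.600 − 533.286 = -20.686 ms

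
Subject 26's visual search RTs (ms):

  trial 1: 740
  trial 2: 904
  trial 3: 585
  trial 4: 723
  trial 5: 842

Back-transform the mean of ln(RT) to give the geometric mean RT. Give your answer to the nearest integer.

ln(RT): 6.6067, 6.8068, 6.3716, 6.5834, 6.7358
Mean ln(RT) = 33.1043/5 = 6.62086
Geometric mean = exp(6.62086) = 750.59 ms

751 ms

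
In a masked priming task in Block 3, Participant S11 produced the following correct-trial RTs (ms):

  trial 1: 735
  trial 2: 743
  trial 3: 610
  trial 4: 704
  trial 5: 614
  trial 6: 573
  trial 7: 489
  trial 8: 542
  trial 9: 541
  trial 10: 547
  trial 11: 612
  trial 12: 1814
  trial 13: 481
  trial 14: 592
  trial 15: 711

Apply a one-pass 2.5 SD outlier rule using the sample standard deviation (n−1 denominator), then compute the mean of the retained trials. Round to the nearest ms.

n = 15, ΣRT = 10308, M = 687.200
Σ(x−M)² = 1458918.40; s = √(1458918.40/14) = 322.813
Cutoffs: 687.200 ± 2.5·322.813 → [-119.8, 1494.2]
Outside: 1814 → excluded.
Retained (n=14): Σ = 8494, mean = 8494/14 = 606.714

607 ms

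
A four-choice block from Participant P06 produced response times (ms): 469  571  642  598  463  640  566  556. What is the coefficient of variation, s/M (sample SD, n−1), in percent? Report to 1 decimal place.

n = 8, Σ = 4505, M = 563.1250
Σ(x−M)² = 32352.875; s = √(32352.875/7) = 67.9841
CV = 67.9841 / 563.1250 = 0.12073 = 12.073%

12.1%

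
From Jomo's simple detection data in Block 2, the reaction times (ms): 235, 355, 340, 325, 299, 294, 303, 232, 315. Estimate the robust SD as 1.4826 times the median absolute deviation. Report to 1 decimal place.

Sorted: 232, 235, 294, 299, 303, 315, 325, 340, 355 → median = 303
|x − 303| sorted: 0, 4, 9, 12, 22, 37, 52, 68, 71 → MAD = 22
Robust SD ≈ 1.4826 × 22 = 32.617

32.6 ms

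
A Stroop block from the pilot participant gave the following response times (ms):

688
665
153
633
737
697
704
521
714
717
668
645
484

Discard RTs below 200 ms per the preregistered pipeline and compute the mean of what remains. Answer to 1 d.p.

Excluded: 153
Retained (n=12): Σ = 7873
Mean = 7873/12 = 656.0833

656.1 ms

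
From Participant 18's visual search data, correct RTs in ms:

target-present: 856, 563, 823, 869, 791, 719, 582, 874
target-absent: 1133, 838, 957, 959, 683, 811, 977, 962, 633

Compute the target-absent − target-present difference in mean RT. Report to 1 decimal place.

M(target-present) = 6077/8 = 759.625
M(target-absent) = 7953/9 = 883.667
Difference = 883.667 − 759.625 = 124.042 ms

124.0 ms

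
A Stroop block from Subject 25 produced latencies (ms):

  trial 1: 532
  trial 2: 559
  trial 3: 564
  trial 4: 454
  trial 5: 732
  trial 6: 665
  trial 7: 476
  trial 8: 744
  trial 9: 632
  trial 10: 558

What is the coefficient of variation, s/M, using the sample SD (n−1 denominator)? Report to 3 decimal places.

0.168

n = 10, Σ = 5916, M = 591.6000
Σ(x−M)² = 88760.400; s = √(88760.400/9) = 99.3089
CV = 99.3089 / 591.6000 = 0.16787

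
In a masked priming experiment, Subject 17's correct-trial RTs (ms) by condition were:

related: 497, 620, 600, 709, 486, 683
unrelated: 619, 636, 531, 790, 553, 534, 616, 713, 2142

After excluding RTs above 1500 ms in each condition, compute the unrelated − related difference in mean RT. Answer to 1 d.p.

24.8 ms

unrelated: exclude 2142
M(related) = 3595/6 = 599.167
M(unrelated) = 4992/8 = 624.000
Difference = 624.000 − 599.167 = 24.833 ms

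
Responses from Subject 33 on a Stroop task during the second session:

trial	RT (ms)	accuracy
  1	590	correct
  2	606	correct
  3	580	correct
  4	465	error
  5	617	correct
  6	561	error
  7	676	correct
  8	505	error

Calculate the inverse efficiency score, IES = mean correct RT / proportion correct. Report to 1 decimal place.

Correct trials (n=5): 590, 606, 580, 617, 676
Mean correct RT = 3069/5 = 613.8000 ms
Proportion correct = 5/8
IES = 613.8000 / (5/8) = 982.080 ms

982.1 ms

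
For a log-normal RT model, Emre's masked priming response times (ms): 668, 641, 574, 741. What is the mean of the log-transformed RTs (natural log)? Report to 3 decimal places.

ln(RT): 6.5043, 6.4630, 6.3526, 6.6080
Σ ln(RT) = 25.9279
Mean = 25.9279/4 = 6.48199

6.482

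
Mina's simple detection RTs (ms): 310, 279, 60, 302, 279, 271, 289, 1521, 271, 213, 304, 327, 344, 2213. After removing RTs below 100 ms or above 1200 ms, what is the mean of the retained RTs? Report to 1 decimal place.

Excluded: 60, 1521, 2213
Retained (n=11): Σ = 3189
Mean = 3189/11 = 289.9091

289.9 ms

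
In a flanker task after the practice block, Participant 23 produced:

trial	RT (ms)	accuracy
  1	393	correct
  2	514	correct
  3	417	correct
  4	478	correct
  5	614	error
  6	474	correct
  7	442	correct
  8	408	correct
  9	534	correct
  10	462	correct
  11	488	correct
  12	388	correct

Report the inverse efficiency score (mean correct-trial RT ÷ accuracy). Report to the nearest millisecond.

Correct trials (n=11): 393, 514, 417, 478, 474, 442, 408, 534, 462, 488, 388
Mean correct RT = 4998/11 = 454.3636 ms
Proportion correct = 11/12
IES = 454.3636 / (11/12) = 495.669 ms

496 ms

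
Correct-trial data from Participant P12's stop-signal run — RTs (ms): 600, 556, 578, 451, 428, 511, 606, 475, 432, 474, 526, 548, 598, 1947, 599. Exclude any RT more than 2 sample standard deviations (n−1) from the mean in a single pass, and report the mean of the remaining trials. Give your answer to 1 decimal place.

n = 15, ΣRT = 9329, M = 621.933
Σ(x−M)² = 1937264.93; s = √(1937264.93/14) = 371.989
Cutoffs: 621.933 ± 2·371.989 → [-122.0, 1365.9]
Outside: 1947 → excluded.
Retained (n=14): Σ = 7382, mean = 7382/14 = 527.286

527.3 ms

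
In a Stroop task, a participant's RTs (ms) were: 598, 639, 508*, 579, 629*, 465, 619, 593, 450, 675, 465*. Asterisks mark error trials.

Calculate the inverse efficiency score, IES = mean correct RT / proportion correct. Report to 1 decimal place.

793.7 ms

Correct trials (n=8): 598, 639, 579, 465, 619, 593, 450, 675
Mean correct RT = 4618/8 = 577.2500 ms
Proportion correct = 8/11
IES = 577.2500 / (8/11) = 793.719 ms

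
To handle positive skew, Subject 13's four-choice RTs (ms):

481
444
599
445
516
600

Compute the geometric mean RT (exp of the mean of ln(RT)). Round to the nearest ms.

510 ms

ln(RT): 6.1759, 6.0958, 6.3953, 6.0981, 6.2461, 6.3969
Mean ln(RT) = 37.4081/6 = 6.23468
Geometric mean = exp(6.23468) = 510.14 ms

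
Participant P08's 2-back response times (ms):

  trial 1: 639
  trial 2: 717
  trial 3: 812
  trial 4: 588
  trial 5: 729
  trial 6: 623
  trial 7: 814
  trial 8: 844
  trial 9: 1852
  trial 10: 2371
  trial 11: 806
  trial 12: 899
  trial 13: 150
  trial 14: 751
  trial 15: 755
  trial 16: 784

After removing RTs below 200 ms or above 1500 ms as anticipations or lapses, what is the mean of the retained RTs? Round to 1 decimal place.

750.8 ms

Excluded: 150, 1852, 2371
Retained (n=13): Σ = 9761
Mean = 9761/13 = 750.8462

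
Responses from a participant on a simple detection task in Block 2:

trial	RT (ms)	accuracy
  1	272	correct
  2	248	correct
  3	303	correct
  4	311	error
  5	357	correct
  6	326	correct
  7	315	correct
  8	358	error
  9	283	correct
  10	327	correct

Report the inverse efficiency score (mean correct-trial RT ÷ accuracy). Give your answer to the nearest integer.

380 ms

Correct trials (n=8): 272, 248, 303, 357, 326, 315, 283, 327
Mean correct RT = 2431/8 = 303.8750 ms
Proportion correct = 8/10
IES = 303.8750 / (8/10) = 379.844 ms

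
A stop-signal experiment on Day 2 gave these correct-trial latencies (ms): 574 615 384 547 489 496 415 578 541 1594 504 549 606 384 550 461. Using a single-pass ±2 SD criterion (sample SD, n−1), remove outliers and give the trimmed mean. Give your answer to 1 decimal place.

512.9 ms

n = 16, ΣRT = 9287, M = 580.438
Σ(x−M)² = 1173935.94; s = √(1173935.94/15) = 279.754
Cutoffs: 580.438 ± 2·279.754 → [20.9, 1139.9]
Outside: 1594 → excluded.
Retained (n=15): Σ = 7693, mean = 7693/15 = 512.867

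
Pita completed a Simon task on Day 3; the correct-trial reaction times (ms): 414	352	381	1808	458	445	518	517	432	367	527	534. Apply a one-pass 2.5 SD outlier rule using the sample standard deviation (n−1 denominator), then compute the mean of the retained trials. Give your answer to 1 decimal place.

n = 12, ΣRT = 6753, M = 562.750
Σ(x−M)² = 1736674.25; s = √(1736674.25/11) = 397.341
Cutoffs: 562.750 ± 2.5·397.341 → [-430.6, 1556.1]
Outside: 1808 → excluded.
Retained (n=11): Σ = 4945, mean = 4945/11 = 449.545

449.5 ms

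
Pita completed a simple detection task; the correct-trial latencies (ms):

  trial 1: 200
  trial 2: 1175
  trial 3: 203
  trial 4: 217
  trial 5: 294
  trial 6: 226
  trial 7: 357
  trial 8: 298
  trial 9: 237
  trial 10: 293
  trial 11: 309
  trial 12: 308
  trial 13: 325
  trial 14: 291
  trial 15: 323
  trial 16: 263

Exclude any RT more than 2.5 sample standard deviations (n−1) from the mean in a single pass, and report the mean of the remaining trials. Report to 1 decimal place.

n = 16, ΣRT = 5319, M = 332.438
Σ(x−M)² = 790619.94; s = √(790619.94/15) = 229.582
Cutoffs: 332.438 ± 2.5·229.582 → [-241.5, 906.4]
Outside: 1175 → excluded.
Retained (n=15): Σ = 4144, mean = 4144/15 = 276.267

276.3 ms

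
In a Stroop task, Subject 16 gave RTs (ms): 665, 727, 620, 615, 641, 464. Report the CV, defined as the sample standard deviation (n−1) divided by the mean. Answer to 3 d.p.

n = 6, Σ = 3732, M = 622.0000
Σ(x−M)² = 38252.000; s = √(38252.000/5) = 87.4666
CV = 87.4666 / 622.0000 = 0.14062

0.141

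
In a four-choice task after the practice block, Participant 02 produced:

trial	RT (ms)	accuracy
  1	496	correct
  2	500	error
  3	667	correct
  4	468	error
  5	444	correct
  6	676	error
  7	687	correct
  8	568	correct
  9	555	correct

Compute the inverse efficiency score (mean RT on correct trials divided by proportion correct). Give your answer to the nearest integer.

Correct trials (n=6): 496, 667, 444, 687, 568, 555
Mean correct RT = 3417/6 = 569.5000 ms
Proportion correct = 6/9
IES = 569.5000 / (6/9) = 854.250 ms

854 ms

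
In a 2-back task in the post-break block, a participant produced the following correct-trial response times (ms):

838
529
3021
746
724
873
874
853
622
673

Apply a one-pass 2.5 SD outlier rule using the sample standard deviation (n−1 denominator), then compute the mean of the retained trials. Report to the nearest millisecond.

n = 10, ΣRT = 9753, M = 975.300
Σ(x−M)² = 4770544.10; s = √(4770544.10/9) = 728.053
Cutoffs: 975.300 ± 2.5·728.053 → [-844.8, 2795.4]
Outside: 3021 → excluded.
Retained (n=9): Σ = 6732, mean = 6732/9 = 748.000

748 ms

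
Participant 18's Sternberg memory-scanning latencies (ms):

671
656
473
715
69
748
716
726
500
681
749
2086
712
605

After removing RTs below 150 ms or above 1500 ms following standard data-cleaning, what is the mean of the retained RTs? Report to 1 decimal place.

662.7 ms

Excluded: 69, 2086
Retained (n=12): Σ = 7952
Mean = 7952/12 = 662.6667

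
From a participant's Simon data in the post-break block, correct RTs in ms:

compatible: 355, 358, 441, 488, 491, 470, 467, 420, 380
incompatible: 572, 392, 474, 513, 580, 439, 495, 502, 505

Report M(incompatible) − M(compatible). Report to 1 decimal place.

M(compatible) = 3870/9 = 430.000
M(incompatible) = 4472/9 = 496.889
Difference = 496.889 − 430.000 = 66.889 ms

66.9 ms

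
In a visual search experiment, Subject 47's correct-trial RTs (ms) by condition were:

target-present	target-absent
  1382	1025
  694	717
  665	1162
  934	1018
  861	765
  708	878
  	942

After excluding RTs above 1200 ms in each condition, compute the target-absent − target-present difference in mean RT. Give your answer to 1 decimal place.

157.2 ms

target-present: exclude 1382
M(target-present) = 3862/5 = 772.400
M(target-absent) = 6507/7 = 929.571
Difference = 929.571 − 772.400 = 157.171 ms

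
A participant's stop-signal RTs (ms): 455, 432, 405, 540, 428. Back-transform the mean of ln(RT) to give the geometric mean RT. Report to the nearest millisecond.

450 ms

ln(RT): 6.1203, 6.0684, 6.0039, 6.2916, 6.0591
Mean ln(RT) = 30.5433/5 = 6.10866
Geometric mean = exp(6.10866) = 449.74 ms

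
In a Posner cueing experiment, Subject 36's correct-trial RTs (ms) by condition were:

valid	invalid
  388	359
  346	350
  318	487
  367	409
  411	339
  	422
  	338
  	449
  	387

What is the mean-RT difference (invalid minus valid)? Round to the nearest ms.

M(valid) = 1830/5 = 366.000
M(invalid) = 3540/9 = 393.333
Difference = 393.333 − 366.000 = 27.333 ms

27 ms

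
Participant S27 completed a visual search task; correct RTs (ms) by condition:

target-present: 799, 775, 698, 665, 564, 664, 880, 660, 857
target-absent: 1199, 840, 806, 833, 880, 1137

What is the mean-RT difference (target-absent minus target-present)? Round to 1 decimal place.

M(target-present) = 6562/9 = 729.111
M(target-absent) = 5695/6 = 949.167
Difference = 949.167 − 729.111 = 220.056 ms

220.1 ms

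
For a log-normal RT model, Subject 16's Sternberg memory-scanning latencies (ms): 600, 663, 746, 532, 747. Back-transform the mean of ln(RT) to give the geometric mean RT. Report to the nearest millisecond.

652 ms

ln(RT): 6.3969, 6.4968, 6.6147, 6.2766, 6.6161
Mean ln(RT) = 32.4011/5 = 6.48023
Geometric mean = exp(6.48023) = 652.12 ms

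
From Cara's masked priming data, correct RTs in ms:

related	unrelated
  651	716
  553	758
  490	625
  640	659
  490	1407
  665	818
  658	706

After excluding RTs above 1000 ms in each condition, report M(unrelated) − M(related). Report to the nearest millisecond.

unrelated: exclude 1407
M(related) = 4147/7 = 592.429
M(unrelated) = 4282/6 = 713.667
Difference = 713.667 − 592.429 = 121.238 ms

121 ms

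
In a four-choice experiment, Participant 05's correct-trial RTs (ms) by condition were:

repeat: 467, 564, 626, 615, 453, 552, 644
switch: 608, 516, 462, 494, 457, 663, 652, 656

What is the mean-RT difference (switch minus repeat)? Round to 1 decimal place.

3.4 ms

M(repeat) = 3921/7 = 560.143
M(switch) = 4508/8 = 563.500
Difference = 563.500 − 560.143 = 3.357 ms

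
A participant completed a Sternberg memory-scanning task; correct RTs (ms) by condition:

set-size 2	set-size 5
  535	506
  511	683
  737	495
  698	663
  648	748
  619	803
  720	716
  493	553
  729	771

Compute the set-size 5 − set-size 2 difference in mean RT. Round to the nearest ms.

28 ms

M(set-size 2) = 5690/9 = 632.222
M(set-size 5) = 5938/9 = 659.778
Difference = 659.778 − 632.222 = 27.556 ms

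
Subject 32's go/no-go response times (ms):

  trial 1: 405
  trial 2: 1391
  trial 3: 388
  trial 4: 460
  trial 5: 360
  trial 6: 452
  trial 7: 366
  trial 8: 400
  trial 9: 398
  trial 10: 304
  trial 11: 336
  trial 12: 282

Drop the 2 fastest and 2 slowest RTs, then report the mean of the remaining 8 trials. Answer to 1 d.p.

388.1 ms

Sorted: 282, 304, 336, 360, 366, 388, 398, 400, 405, 452, 460, 1391
Drop lowest 2 (282, 304) and highest 2 (460, 1391)
Remaining (n=8): Σ = 3105, mean = 3105/8 = 388.125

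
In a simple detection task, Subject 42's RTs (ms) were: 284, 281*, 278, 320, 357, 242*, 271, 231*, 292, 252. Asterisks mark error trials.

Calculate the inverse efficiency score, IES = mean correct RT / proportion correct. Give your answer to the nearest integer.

Correct trials (n=7): 284, 278, 320, 357, 271, 292, 252
Mean correct RT = 2054/7 = 293.4286 ms
Proportion correct = 7/10
IES = 293.4286 / (7/10) = 419.184 ms

419 ms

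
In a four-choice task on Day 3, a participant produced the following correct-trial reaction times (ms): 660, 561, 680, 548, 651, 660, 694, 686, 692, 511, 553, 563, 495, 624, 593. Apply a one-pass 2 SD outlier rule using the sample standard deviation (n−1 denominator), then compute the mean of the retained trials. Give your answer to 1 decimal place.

n = 15, ΣRT = 9171, M = 611.400
Σ(x−M)² = 66321.60; s = √(66321.60/14) = 68.828
Cutoffs: 611.400 ± 2·68.828 → [473.7, 749.1]
No RTs fall outside the cutoffs; all 15 retained. Mean = 9171/15 = 611.400

611.4 ms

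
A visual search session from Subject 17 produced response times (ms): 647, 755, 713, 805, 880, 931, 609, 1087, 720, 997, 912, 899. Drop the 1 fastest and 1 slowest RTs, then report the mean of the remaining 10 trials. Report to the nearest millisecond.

826 ms

Sorted: 609, 647, 713, 720, 755, 805, 880, 899, 912, 931, 997, 1087
Drop lowest 1 (609) and highest 1 (1087)
Remaining (n=10): Σ = 8259, mean = 8259/10 = 825.900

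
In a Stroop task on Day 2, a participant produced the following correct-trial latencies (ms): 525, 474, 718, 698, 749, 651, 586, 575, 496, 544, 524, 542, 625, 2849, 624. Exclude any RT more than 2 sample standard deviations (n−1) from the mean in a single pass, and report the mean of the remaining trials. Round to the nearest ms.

595 ms

n = 15, ΣRT = 11180, M = 745.333
Σ(x−M)² = 4836119.33; s = √(4836119.33/14) = 587.739
Cutoffs: 745.333 ± 2·587.739 → [-430.1, 1920.8]
Outside: 2849 → excluded.
Retained (n=14): Σ = 8331, mean = 8331/14 = 595.071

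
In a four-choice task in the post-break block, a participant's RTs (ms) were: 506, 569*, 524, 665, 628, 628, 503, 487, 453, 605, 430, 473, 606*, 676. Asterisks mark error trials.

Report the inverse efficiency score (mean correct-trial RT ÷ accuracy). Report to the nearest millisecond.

640 ms

Correct trials (n=12): 506, 524, 665, 628, 628, 503, 487, 453, 605, 430, 473, 676
Mean correct RT = 6578/12 = 548.1667 ms
Proportion correct = 12/14
IES = 548.1667 / (12/14) = 639.528 ms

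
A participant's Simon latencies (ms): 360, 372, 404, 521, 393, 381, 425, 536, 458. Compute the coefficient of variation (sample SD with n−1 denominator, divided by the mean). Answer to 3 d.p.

n = 9, Σ = 3850, M = 427.7778
Σ(x−M)² = 32991.556; s = √(32991.556/8) = 64.2179
CV = 64.2179 / 427.7778 = 0.15012

0.150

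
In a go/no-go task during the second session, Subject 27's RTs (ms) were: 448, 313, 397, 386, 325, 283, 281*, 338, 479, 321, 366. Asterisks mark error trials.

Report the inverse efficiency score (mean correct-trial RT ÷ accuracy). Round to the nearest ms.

402 ms

Correct trials (n=10): 448, 313, 397, 386, 325, 283, 338, 479, 321, 366
Mean correct RT = 3656/10 = 365.6000 ms
Proportion correct = 10/11
IES = 365.6000 / (10/11) = 402.160 ms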